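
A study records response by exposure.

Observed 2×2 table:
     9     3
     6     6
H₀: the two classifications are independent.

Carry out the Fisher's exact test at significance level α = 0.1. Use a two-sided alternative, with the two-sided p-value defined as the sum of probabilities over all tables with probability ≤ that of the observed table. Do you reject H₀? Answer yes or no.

reject H₀: no

Margins: r₁=12, r₂=12, c₁=15, c₂=9, n=24
p_obs = C(12,9)·C(12,6)/C(24,15); sum pmf over tables with pmf ≤ p_obs
p-value (two-sided) = 0.40032
At α=0.1: p ≥ α → fail to reject H₀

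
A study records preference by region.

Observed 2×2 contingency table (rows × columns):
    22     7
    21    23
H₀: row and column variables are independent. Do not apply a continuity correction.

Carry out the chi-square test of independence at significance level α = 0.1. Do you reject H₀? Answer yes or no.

reject H₀: yes

Row totals [29, 44], col totals [43, 30], n=73
χ² = (22−17.08)²/17.08 + (7−11.92)²/11.92 + (21−25.92)²/25.92 + (23−18.08)²/18.08 = 5.7157
df = 1
p-value (upper-tail) = 0.01681
At α=0.1: p < α → reject H₀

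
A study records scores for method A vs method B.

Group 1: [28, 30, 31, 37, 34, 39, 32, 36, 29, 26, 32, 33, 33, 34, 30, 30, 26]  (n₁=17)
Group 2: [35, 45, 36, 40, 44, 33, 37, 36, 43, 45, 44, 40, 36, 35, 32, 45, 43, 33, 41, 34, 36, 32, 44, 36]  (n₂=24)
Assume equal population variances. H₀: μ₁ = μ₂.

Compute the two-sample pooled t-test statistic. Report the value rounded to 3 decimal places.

x̄₁=31.765, s₁=3.615, n₁=17
x̄₂=38.542, s₂=4.625, n₂=24
s_p² = [16·3.615² + 23·4.625²]/39 = 17.9748
SE = √(s_p²·(1/17+1/24)) = 1.3440
t = (31.765−38.542)/1.3440 = -5.0424
df = 39

test statistic = -5.042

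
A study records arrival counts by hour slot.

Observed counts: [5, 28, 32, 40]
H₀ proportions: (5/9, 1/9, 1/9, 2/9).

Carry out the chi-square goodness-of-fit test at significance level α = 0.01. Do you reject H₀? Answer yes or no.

reject H₀: yes

n = 105; E_i = n·p_i = [58.33, 11.67, 11.67, 23.33]
χ² = (5−58.33)²/58.33 + (28−11.67)²/11.67 + (32−11.67)²/11.67 + (40−23.33)²/23.33 = 118.9714
df = 3
p-value (upper-tail) = 0.00000
At α=0.01: p < α → reject H₀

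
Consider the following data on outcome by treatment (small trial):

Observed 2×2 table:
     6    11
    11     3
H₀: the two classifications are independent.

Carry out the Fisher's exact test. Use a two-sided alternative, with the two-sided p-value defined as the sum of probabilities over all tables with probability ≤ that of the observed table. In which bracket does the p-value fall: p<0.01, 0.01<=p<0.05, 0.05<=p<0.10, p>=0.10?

Margins: r₁=17, r₂=14, c₁=17, c₂=14, n=31
p_obs = C(17,6)·C(14,11)/C(31,17); sum pmf over tables with pmf ≤ p_obs
p-value (two-sided) = 0.02920
→ bracket: 0.01<=p<0.05

p-value bracket: 0.01<=p<0.05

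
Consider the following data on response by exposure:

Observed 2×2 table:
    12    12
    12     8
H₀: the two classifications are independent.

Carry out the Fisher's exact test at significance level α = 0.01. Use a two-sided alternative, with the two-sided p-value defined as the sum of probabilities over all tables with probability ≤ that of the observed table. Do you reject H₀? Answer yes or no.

reject H₀: no

Margins: r₁=24, r₂=20, c₁=24, c₂=20, n=44
p_obs = C(24,12)·C(20,12)/C(44,24); sum pmf over tables with pmf ≤ p_obs
p-value (two-sided) = 0.55617
At α=0.01: p ≥ α → fail to reject H₀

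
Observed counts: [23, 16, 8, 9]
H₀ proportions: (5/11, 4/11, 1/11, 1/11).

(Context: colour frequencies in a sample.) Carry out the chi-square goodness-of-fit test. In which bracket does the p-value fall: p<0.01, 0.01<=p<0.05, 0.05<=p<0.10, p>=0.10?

n = 56; E_i = n·p_i = [25.45, 20.36, 5.09, 5.09]
χ² = (23−25.45)²/25.45 + (16−20.36)²/20.36 + (8−5.09)²/5.09 + (9−5.09)²/5.09 = 5.8357
df = 3
p-value (upper-tail) = 0.11988
→ bracket: p>=0.10

p-value bracket: p>=0.10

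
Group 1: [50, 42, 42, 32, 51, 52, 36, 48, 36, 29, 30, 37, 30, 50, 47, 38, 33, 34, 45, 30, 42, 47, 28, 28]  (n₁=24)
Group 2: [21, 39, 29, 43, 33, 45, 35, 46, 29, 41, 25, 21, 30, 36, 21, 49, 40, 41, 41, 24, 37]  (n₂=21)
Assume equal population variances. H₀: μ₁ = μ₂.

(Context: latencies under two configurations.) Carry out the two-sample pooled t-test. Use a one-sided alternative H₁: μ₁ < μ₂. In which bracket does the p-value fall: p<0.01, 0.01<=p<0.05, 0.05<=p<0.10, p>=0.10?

x̄₁=39.042, s₁=8.196, n₁=24
x̄₂=34.571, s₂=8.778, n₂=21
s_p² = [23·8.196² + 20·8.778²]/43 = 71.7698
SE = √(s_p²·(1/24+1/21)) = 2.5314
t = (39.042−34.571)/2.5314 = 1.7659
df = 43
p-value (one-sided, H₁ less) = 0.95774
→ bracket: p>=0.10

p-value bracket: p>=0.10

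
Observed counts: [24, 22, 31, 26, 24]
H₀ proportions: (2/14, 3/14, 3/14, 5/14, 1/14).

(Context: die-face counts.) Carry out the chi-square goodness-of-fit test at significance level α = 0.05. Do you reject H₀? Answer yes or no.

n = 127; E_i = n·p_i = [18.14, 27.21, 27.21, 45.36, 9.07]
χ² = (24−18.14)²/18.14 + (22−27.21)²/27.21 + (31−27.21)²/27.21 + (26−45.36)²/45.36 + (24−9.07)²/9.07 = 36.2451
df = 4
p-value (upper-tail) = 0.00000
At α=0.05: p < α → reject H₀

reject H₀: yes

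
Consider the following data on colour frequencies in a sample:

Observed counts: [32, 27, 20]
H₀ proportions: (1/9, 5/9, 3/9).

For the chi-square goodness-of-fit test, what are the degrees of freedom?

degrees of freedom = 2

df = k − 1 = 3 − 1 = 2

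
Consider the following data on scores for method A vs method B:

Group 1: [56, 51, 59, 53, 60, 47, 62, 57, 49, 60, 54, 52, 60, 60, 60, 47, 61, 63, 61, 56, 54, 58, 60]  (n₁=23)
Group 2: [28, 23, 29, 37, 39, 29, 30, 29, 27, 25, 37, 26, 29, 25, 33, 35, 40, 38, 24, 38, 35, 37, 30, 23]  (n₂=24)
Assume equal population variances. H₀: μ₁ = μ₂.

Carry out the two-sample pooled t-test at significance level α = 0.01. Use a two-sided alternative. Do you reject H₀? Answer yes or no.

x̄₁=56.522, s₁=4.804, n₁=23
x̄₂=31.083, s₂=5.532, n₂=24
s_p² = [22·4.804² + 23·5.532²]/45 = 26.9238
SE = √(s_p²·(1/23+1/24)) = 1.5141
t = (56.522−31.083)/1.5141 = 16.8013
df = 45
p-value (two-sided) = 0.00000
At α=0.01: p < α → reject H₀

reject H₀: yes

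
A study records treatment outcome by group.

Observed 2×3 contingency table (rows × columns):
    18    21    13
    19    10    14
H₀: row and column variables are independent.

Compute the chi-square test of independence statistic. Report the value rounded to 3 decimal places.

test statistic = 3.143

Row totals [52, 43], col totals [37, 31, 27], n=95
χ² = (18−20.25)²/20.25 + (21−16.97)²/16.97 + (13−14.78)²/14.78 + (19−16.75)²/16.75 + (10−14.03)²/14.03 + (14−12.22)²/12.22 = 3.1429
df = 2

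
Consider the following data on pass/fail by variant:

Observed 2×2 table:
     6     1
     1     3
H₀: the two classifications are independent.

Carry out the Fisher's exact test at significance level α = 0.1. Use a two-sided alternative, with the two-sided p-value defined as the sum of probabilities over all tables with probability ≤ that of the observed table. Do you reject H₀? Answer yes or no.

Margins: r₁=7, r₂=4, c₁=7, c₂=4, n=11
p_obs = C(7,6)·C(4,1)/C(11,7); sum pmf over tables with pmf ≤ p_obs
p-value (two-sided) = 0.08788
At α=0.1: p < α → reject H₀

reject H₀: yes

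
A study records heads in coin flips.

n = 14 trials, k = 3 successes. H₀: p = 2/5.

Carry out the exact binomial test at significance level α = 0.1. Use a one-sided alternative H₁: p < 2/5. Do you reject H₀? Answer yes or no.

Exact binomial: n=14, k=3, p₀=2/5=0.4000
P(X≤3) from Σ C(n,i)·p₀^i·(1−p₀)^(n−i)
p-value (one-sided, H₁ less) = 0.12431
At α=0.1: p ≥ α → fail to reject H₀

reject H₀: no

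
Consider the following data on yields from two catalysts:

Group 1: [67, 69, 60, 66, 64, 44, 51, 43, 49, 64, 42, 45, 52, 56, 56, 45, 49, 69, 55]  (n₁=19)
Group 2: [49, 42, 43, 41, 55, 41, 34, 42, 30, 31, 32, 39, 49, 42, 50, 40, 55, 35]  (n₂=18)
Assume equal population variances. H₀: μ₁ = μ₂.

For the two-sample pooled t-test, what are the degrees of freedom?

df = n₁ + n₂ − 2 = 19 + 18 − 2 = 35

degrees of freedom = 35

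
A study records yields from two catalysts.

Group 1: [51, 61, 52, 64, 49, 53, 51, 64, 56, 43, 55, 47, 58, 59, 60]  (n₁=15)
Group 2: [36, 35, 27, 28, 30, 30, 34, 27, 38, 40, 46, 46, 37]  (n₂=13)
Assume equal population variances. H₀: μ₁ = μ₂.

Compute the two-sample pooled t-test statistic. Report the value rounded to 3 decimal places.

test statistic = 8.295

x̄₁=54.867, s₁=6.198, n₁=15
x̄₂=34.923, s₂=6.512, n₂=13
s_p² = [14·6.198² + 12·6.512²]/26 = 40.2560
SE = √(s_p²·(1/15+1/13)) = 2.4042
t = (54.867−34.923)/2.4042 = 8.2952
df = 26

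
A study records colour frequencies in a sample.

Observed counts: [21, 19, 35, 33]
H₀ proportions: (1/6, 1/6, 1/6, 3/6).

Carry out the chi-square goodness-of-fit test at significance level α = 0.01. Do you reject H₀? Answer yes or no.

reject H₀: yes

n = 108; E_i = n·p_i = [18.00, 18.00, 18.00, 54.00]
χ² = (21−18.00)²/18.00 + (19−18.00)²/18.00 + (35−18.00)²/18.00 + (33−54.00)²/54.00 = 24.7778
df = 3
p-value (upper-tail) = 0.00002
At α=0.01: p < α → reject H₀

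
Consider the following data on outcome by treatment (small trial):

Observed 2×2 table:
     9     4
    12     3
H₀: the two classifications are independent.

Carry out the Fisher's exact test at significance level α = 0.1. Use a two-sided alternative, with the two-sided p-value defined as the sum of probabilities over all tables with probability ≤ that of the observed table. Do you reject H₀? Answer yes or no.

Margins: r₁=13, r₂=15, c₁=21, c₂=7, n=28
p_obs = C(13,9)·C(15,12)/C(28,21); sum pmf over tables with pmf ≤ p_obs
p-value (two-sided) = 0.67029
At α=0.1: p ≥ α → fail to reject H₀

reject H₀: no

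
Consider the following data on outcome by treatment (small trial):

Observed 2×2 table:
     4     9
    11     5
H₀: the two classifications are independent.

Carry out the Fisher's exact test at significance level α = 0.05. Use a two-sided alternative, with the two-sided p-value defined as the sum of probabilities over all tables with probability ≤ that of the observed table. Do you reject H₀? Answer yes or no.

reject H₀: no

Margins: r₁=13, r₂=16, c₁=15, c₂=14, n=29
p_obs = C(13,4)·C(16,11)/C(29,15); sum pmf over tables with pmf ≤ p_obs
p-value (two-sided) = 0.06560
At α=0.05: p ≥ α → fail to reject H₀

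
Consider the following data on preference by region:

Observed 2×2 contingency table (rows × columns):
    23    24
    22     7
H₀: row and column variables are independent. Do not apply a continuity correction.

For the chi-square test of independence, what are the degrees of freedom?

df = (r−1)(c−1) = (2−1)·(2−1) = 1

degrees of freedom = 1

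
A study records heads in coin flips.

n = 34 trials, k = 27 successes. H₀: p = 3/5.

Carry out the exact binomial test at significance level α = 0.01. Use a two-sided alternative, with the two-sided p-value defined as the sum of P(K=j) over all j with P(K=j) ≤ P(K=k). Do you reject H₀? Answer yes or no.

Exact binomial: n=34, k=27, p₀=3/5=0.6000
P(X=j) = C(n,j)·p₀^j·(1−p₀)^(n−j); p = Σ P(X=j) over j with P(X=j) ≤ P(X=27)
p-value (two-sided) = 0.02224
At α=0.01: p ≥ α → fail to reject H₀

reject H₀: no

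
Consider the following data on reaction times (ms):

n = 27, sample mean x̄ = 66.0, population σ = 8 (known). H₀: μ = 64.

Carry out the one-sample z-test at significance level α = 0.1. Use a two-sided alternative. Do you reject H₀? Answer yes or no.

SE = σ/√n = 8/√27 = 1.5396
z = (x̄−μ₀)/SE = (66.0−64)/1.5396 = 1.2990
p-value (two-sided) = 0.19393
At α=0.1: p ≥ α → fail to reject H₀

reject H₀: no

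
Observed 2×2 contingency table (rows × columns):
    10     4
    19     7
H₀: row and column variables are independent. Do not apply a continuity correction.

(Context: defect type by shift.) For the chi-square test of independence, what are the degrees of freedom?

df = (r−1)(c−1) = (2−1)·(2−1) = 1

degrees of freedom = 1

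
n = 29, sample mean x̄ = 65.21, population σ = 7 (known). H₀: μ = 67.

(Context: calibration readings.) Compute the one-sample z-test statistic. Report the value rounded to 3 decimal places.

test statistic = -1.377

SE = σ/√n = 7/√29 = 1.2999
z = (x̄−μ₀)/SE = (65.21−67)/1.2999 = -1.3771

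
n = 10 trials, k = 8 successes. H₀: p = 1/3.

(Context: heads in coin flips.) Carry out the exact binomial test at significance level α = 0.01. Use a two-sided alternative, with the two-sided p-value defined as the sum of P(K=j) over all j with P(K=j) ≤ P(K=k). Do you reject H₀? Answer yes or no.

Exact binomial: n=10, k=8, p₀=1/3=0.3333
P(X=j) = C(n,j)·p₀^j·(1−p₀)^(n−j); p = Σ P(X=j) over j with P(X=j) ≤ P(X=8)
p-value (two-sided) = 0.00340
At α=0.01: p < α → reject H₀

reject H₀: yes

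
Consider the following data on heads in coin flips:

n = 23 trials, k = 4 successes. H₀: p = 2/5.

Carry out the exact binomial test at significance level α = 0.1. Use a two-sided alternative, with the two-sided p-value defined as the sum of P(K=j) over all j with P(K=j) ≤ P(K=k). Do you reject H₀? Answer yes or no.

Exact binomial: n=23, k=4, p₀=2/5=0.4000
P(X=j) = C(n,j)·p₀^j·(1−p₀)^(n−j); p = Σ P(X=j) over j with P(X=j) ≤ P(X=4)
p-value (two-sided) = 0.03179
At α=0.1: p < α → reject H₀

reject H₀: yes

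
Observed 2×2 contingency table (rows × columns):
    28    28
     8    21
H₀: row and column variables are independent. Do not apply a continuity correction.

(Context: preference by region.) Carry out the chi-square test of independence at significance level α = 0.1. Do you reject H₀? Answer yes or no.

Row totals [56, 29], col totals [36, 49], n=85
χ² = (28−23.72)²/23.72 + (28−32.28)²/32.28 + (8−12.28)²/12.28 + (21−16.72)²/16.72 = 3.9313
df = 1
p-value (upper-tail) = 0.04740
At α=0.1: p < α → reject H₀

reject H₀: yes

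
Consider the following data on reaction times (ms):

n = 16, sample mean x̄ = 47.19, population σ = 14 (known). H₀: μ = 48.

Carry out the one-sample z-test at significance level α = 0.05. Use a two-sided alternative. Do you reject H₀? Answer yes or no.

SE = σ/√n = 14/√16 = 3.5000
z = (x̄−μ₀)/SE = (47.19−48)/3.5000 = -0.2314
p-value (two-sided) = 0.81698
At α=0.05: p ≥ α → fail to reject H₀

reject H₀: no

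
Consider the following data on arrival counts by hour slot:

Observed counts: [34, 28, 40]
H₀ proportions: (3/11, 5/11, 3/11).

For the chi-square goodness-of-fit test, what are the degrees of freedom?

degrees of freedom = 2

df = k − 1 = 3 − 1 = 2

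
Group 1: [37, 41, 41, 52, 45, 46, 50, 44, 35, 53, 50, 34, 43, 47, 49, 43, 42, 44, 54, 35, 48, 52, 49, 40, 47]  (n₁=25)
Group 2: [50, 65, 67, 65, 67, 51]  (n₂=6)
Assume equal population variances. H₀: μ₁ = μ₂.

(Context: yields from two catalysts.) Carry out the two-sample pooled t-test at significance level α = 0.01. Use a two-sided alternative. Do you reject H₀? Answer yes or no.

x̄₁=44.840, s₁=5.786, n₁=25
x̄₂=60.833, s₂=8.060, n₂=6
s_p² = [24·5.786² + 5·8.060²]/29 = 38.9032
SE = √(s_p²·(1/25+1/6)) = 2.8355
t = (44.840−60.833)/2.8355 = -5.6404
df = 29
p-value (two-sided) = 0.00000
At α=0.01: p < α → reject H₀

reject H₀: yes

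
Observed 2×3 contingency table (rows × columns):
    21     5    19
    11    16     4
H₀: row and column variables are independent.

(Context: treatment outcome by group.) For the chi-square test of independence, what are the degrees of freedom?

df = (r−1)(c−1) = (2−1)·(3−1) = 2

degrees of freedom = 2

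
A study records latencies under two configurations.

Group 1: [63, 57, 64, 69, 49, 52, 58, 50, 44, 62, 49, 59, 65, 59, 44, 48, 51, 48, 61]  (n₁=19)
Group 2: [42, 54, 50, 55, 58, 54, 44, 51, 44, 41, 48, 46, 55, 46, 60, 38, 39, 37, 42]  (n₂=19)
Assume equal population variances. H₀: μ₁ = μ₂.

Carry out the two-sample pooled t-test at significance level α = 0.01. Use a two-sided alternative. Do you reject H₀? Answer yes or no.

x̄₁=55.368, s₁=7.566, n₁=19
x̄₂=47.579, s₂=7.018, n₂=19
s_p² = [18·7.566² + 18·7.018²]/36 = 53.2515
SE = √(s_p²·(1/19+1/19)) = 2.3676
t = (55.368−47.579)/2.3676 = 3.2901
df = 36
p-value (two-sided) = 0.00225
At α=0.01: p < α → reject H₀

reject H₀: yes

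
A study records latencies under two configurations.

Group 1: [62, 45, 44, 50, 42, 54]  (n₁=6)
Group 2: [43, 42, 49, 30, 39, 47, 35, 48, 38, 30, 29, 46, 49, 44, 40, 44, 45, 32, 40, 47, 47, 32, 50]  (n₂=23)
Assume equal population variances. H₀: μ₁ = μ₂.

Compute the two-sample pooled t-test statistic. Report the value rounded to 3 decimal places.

test statistic = 2.619

x̄₁=49.500, s₁=7.530, n₁=6
x̄₂=41.130, s₂=6.838, n₂=23
s_p² = [5·7.530² + 22·6.838²]/27 = 48.5966
SE = √(s_p²·(1/6+1/23)) = 3.1957
t = (49.500−41.130)/3.1957 = 2.6190
df = 27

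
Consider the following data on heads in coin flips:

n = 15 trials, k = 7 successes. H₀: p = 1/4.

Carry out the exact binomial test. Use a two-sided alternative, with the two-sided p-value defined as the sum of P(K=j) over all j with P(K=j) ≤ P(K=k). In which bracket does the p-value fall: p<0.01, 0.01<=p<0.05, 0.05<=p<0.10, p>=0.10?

Exact binomial: n=15, k=7, p₀=1/4=0.2500
P(X=j) = C(n,j)·p₀^j·(1−p₀)^(n−j); p = Σ P(X=j) over j with P(X=j) ≤ P(X=7)
p-value (two-sided) = 0.06998
→ bracket: 0.05<=p<0.10

p-value bracket: 0.05<=p<0.10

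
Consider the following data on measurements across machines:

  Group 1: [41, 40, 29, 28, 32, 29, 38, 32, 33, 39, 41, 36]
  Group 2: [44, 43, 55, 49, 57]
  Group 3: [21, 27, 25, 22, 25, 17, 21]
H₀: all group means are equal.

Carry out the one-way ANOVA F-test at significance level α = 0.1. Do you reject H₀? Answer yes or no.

reject H₀: yes

Group means [34.83, 49.60, 22.57], grand mean 34.333
SSB = Σnᵢ(x̄ᵢ−x̄)² = 2136.752; SSW = ΣΣ(x−x̄ᵢ)² = 492.581
MSB = 2136.752/2 = 1068.3762; MSW = 492.581/21 = 23.4562
F = MSB/MSW = 45.5476
df = (2, 21)
p-value (upper-tail) = 0.00000
At α=0.1: p < α → reject H₀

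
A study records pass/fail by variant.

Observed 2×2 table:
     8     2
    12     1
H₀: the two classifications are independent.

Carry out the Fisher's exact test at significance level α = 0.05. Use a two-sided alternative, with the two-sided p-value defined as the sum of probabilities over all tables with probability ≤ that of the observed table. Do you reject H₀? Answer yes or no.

Margins: r₁=10, r₂=13, c₁=20, c₂=3, n=23
p_obs = C(10,8)·C(13,12)/C(23,20); sum pmf over tables with pmf ≤ p_obs
p-value (two-sided) = 0.55957
At α=0.05: p ≥ α → fail to reject H₀

reject H₀: no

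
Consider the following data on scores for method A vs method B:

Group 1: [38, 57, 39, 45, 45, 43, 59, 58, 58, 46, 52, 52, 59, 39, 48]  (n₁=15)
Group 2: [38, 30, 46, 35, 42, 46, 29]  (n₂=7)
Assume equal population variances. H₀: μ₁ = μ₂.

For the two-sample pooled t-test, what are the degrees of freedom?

df = n₁ + n₂ − 2 = 15 + 7 − 2 = 20

degrees of freedom = 20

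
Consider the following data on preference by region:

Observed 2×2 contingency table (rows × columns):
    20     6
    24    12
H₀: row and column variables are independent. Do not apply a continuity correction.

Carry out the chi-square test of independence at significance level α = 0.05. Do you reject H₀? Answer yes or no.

Row totals [26, 36], col totals [44, 18], n=62
χ² = (20−18.45)²/18.45 + (6−7.55)²/7.55 + (24−25.55)²/25.55 + (12−10.45)²/10.45 = 0.7708
df = 1
p-value (upper-tail) = 0.37997
At α=0.05: p ≥ α → fail to reject H₀

reject H₀: no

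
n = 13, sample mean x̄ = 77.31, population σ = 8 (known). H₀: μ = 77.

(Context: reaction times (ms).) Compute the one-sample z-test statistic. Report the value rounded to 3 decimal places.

test statistic = 0.140

SE = σ/√n = 8/√13 = 2.2188
z = (x̄−μ₀)/SE = (77.31−77)/2.2188 = 0.1397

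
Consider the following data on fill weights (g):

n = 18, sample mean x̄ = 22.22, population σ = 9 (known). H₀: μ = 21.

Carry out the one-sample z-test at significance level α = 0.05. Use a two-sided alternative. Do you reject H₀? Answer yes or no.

SE = σ/√n = 9/√18 = 2.1213
z = (x̄−μ₀)/SE = (22.22−21)/2.1213 = 0.5751
p-value (two-sided) = 0.56521
At α=0.05: p ≥ α → fail to reject H₀

reject H₀: no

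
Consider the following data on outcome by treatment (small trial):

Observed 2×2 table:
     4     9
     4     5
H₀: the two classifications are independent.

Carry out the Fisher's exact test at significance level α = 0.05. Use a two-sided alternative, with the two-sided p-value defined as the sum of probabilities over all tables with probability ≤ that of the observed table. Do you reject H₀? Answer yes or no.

reject H₀: no

Margins: r₁=13, r₂=9, c₁=8, c₂=14, n=22
p_obs = C(13,4)·C(9,4)/C(22,8); sum pmf over tables with pmf ≤ p_obs
p-value (two-sided) = 0.66192
At α=0.05: p ≥ α → fail to reject H₀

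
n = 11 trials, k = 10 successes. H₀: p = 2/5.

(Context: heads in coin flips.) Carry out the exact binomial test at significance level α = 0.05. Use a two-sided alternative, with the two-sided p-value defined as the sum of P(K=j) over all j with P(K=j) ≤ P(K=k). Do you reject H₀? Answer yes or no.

Exact binomial: n=11, k=10, p₀=2/5=0.4000
P(X=j) = C(n,j)·p₀^j·(1−p₀)^(n−j); p = Σ P(X=j) over j with P(X=j) ≤ P(X=10)
p-value (two-sided) = 0.00073
At α=0.05: p < α → reject H₀

reject H₀: yes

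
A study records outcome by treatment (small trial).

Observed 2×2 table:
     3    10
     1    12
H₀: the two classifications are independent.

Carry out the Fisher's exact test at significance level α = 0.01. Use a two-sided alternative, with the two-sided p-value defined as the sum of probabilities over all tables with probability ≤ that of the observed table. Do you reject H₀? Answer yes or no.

reject H₀: no

Margins: r₁=13, r₂=13, c₁=4, c₂=22, n=26
p_obs = C(13,3)·C(13,1)/C(26,4); sum pmf over tables with pmf ≤ p_obs
p-value (two-sided) = 0.59304
At α=0.01: p ≥ α → fail to reject H₀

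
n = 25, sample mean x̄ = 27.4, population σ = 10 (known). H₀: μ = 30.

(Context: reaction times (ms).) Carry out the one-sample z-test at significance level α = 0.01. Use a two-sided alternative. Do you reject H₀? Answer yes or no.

SE = σ/√n = 10/√25 = 2.0000
z = (x̄−μ₀)/SE = (27.4−30)/2.0000 = -1.3000
p-value (two-sided) = 0.19360
At α=0.01: p ≥ α → fail to reject H₀

reject H₀: no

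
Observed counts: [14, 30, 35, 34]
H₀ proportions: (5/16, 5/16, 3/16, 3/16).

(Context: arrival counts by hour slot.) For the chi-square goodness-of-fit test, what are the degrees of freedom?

degrees of freedom = 3

df = k − 1 = 4 − 1 = 3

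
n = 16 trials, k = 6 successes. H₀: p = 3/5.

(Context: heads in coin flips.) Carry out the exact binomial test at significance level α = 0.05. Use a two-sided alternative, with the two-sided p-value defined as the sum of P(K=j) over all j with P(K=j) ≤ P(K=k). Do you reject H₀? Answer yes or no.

reject H₀: no

Exact binomial: n=16, k=6, p₀=3/5=0.6000
P(X=j) = C(n,j)·p₀^j·(1−p₀)^(n−j); p = Σ P(X=j) over j with P(X=j) ≤ P(X=6)
p-value (two-sided) = 0.07666
At α=0.05: p ≥ α → fail to reject H₀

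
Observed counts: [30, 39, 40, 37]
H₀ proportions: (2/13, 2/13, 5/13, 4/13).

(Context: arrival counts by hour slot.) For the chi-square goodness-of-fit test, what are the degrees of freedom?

df = k − 1 = 4 − 1 = 3

degrees of freedom = 3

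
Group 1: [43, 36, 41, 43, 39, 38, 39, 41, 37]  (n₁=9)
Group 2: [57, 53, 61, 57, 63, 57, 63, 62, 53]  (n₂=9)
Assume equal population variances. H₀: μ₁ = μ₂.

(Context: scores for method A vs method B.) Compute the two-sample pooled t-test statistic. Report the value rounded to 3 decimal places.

test statistic = -12.003

x̄₁=39.667, s₁=2.500, n₁=9
x̄₂=58.444, s₂=3.972, n₂=9
s_p² = [8·2.500² + 8·3.972²]/16 = 11.0139
SE = √(s_p²·(1/9+1/9)) = 1.5645
t = (39.667−58.444)/1.5645 = -12.0027
df = 16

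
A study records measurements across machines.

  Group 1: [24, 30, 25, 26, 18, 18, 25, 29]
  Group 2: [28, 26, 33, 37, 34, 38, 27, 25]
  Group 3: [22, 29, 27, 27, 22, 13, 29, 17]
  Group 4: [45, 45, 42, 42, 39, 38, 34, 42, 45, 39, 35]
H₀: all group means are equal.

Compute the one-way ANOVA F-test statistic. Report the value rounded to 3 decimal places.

Group means [24.38, 31.00, 23.25, 40.55], grand mean 30.714
SSB = Σnᵢ(x̄ᵢ−x̄)² = 1831.041; SSW = ΣΣ(x−x̄ᵢ)² = 714.102
MSB = 1831.041/3 = 610.3469; MSW = 714.102/31 = 23.0356
F = MSB/MSW = 26.4959
df = (3, 31)

test statistic = 26.496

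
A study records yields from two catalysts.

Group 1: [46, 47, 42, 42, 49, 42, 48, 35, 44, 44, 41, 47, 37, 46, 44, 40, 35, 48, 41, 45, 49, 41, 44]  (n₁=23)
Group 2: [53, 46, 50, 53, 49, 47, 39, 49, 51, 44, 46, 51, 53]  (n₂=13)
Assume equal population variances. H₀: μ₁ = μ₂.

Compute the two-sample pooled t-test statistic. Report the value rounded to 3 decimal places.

x̄₁=43.348, s₁=4.074, n₁=23
x̄₂=48.538, s₂=4.095, n₂=13
s_p² = [22·4.074² + 12·4.095²]/34 = 16.6602
SE = √(s_p²·(1/23+1/13)) = 1.4163
t = (43.348−48.538)/1.4163 = -3.6649
df = 34

test statistic = -3.665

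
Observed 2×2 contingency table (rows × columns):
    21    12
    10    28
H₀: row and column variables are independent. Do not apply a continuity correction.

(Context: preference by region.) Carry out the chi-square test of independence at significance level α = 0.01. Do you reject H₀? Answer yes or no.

Row totals [33, 38], col totals [31, 40], n=71
χ² = (21−14.41)²/14.41 + (12−18.59)²/18.59 + (10−16.59)²/16.59 + (28−21.41)²/21.41 = 10.0007
df = 1
p-value (upper-tail) = 0.00156
At α=0.01: p < α → reject H₀

reject H₀: yes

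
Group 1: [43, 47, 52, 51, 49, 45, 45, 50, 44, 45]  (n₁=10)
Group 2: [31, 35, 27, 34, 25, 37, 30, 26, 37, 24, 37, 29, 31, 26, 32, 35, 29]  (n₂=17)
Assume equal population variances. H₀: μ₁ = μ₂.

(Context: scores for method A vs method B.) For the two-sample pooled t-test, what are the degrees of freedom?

degrees of freedom = 25

df = n₁ + n₂ − 2 = 10 + 17 − 2 = 25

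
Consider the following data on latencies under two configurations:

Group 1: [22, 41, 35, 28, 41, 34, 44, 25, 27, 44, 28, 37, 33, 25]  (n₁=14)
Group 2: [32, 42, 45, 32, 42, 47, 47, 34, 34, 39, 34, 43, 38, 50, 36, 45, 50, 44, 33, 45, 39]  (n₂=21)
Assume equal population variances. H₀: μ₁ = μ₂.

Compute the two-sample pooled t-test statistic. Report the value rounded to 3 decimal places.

test statistic = -3.246

x̄₁=33.143, s₁=7.472, n₁=14
x̄₂=40.524, s₂=5.947, n₂=21
s_p² = [13·7.472² + 20·5.947²]/33 = 43.4228
SE = √(s_p²·(1/14+1/21)) = 2.2736
t = (33.143−40.524)/2.2736 = -3.2463
df = 33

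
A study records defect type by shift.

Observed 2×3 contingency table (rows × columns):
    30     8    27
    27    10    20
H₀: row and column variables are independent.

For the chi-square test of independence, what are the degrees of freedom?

df = (r−1)(c−1) = (2−1)·(3−1) = 2

degrees of freedom = 2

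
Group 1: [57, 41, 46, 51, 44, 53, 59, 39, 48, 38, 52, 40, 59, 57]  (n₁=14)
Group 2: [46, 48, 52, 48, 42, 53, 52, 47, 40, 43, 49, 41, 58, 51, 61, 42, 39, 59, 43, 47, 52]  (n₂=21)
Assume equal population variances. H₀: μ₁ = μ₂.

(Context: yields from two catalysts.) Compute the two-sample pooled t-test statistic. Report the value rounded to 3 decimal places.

x̄₁=48.857, s₁=7.635, n₁=14
x̄₂=48.238, s₂=6.300, n₂=21
s_p² = [13·7.635² + 20·6.300²]/33 = 47.0159
SE = √(s_p²·(1/14+1/21)) = 2.3658
t = (48.857−48.238)/2.3658 = 0.2617
df = 33

test statistic = 0.262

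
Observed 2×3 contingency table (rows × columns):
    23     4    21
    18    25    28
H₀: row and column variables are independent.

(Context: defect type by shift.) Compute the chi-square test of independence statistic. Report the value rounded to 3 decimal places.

test statistic = 12.851

Row totals [48, 71], col totals [41, 29, 49], n=119
χ² = (23−16.54)²/16.54 + (4−11.70)²/11.70 + (21−19.76)²/19.76 + (18−24.46)²/24.46 + (25−17.30)²/17.30 + (28−29.24)²/29.24 = 12.8514
df = 2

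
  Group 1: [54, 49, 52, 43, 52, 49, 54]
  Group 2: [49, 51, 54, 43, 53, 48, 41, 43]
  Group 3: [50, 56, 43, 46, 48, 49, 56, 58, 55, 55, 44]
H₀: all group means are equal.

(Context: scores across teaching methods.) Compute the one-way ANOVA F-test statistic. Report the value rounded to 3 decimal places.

test statistic = 1.059

Group means [50.43, 47.75, 50.91], grand mean 49.808
SSB = Σnᵢ(x̄ᵢ−x̄)² = 49.915; SSW = ΣΣ(x−x̄ᵢ)² = 542.123
MSB = 49.915/2 = 24.9575; MSW = 542.123/23 = 23.5706
F = MSB/MSW = 1.0588
df = (2, 23)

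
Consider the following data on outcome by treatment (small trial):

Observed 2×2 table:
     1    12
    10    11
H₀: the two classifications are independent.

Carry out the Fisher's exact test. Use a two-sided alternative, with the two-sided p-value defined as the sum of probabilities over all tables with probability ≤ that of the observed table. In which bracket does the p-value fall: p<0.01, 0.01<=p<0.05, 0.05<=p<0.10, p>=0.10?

Margins: r₁=13, r₂=21, c₁=11, c₂=23, n=34
p_obs = C(13,1)·C(21,10)/C(34,11); sum pmf over tables with pmf ≤ p_obs
p-value (two-sided) = 0.02379
→ bracket: 0.01<=p<0.05

p-value bracket: 0.01<=p<0.05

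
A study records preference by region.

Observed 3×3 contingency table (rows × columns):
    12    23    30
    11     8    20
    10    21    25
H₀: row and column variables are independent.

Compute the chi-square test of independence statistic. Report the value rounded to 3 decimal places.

test statistic = 3.992

Row totals [65, 39, 56], col totals [33, 52, 75], n=160
χ² = (12−13.41)²/13.41 + (23−21.12)²/21.12 + (30−30.47)²/30.47 + (11−8.04)²/8.04 + (8−12.68)²/12.68 + (20−18.28)²/18.28 + (10−11.55)²/11.55 + (21−18.20)²/18.20 + (25−26.25)²/26.25 = 3.9918
df = 4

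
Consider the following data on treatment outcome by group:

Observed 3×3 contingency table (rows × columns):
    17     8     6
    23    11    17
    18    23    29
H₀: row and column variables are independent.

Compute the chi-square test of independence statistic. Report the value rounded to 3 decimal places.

Row totals [31, 51, 70], col totals [58, 42, 52], n=152
χ² = (17−11.83)²/11.83 + (8−8.57)²/8.57 + (6−10.61)²/10.61 + (23−19.46)²/19.46 + (11−14.09)²/14.09 + (17−17.45)²/17.45 + (18−26.71)²/26.71 + (23−19.34)²/19.34 + (29−23.95)²/23.95 = 10.2298
df = 4

test statistic = 10.230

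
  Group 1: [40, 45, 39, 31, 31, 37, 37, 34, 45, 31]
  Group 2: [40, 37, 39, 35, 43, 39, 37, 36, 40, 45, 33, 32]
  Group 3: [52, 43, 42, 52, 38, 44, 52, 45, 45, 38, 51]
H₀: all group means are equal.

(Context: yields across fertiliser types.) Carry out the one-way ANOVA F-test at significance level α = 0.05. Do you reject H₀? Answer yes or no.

Group means [37.00, 38.00, 45.64], grand mean 40.242
SSB = Σnᵢ(x̄ᵢ−x̄)² = 485.515; SSW = ΣΣ(x−x̄ᵢ)² = 708.545
MSB = 485.515/2 = 242.7576; MSW = 708.545/30 = 23.6182
F = MSB/MSW = 10.2784
df = (2, 30)
p-value (upper-tail) = 0.00040
At α=0.05: p < α → reject H₀

reject H₀: yes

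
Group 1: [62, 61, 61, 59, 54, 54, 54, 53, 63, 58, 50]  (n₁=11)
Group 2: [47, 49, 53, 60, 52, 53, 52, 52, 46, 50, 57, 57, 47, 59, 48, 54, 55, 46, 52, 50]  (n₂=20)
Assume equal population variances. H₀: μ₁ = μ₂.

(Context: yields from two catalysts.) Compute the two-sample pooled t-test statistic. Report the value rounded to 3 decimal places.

test statistic = 3.283

x̄₁=57.182, s₁=4.355, n₁=11
x̄₂=51.950, s₂=4.186, n₂=20
s_p² = [10·4.355² + 19·4.186²]/29 = 18.0202
SE = √(s_p²·(1/11+1/20)) = 1.5935
t = (57.182−51.950)/1.5935 = 3.2832
df = 29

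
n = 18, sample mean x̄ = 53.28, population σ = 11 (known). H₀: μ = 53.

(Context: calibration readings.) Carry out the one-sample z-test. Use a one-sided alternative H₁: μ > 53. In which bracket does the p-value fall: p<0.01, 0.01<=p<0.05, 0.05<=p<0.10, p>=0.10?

p-value bracket: p>=0.10

SE = σ/√n = 11/√18 = 2.5927
z = (x̄−μ₀)/SE = (53.28−53)/2.5927 = 0.1080
p-value (one-sided, H₁ greater) = 0.45700
→ bracket: p>=0.10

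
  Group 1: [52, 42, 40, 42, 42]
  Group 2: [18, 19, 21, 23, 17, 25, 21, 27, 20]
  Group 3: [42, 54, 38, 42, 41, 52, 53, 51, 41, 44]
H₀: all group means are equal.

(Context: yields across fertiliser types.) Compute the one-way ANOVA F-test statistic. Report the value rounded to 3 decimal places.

test statistic = 67.452

Group means [43.60, 21.22, 45.80], grand mean 36.125
SSB = Σnᵢ(x̄ᵢ−x̄)² = 3214.269; SSW = ΣΣ(x−x̄ᵢ)² = 500.356
MSB = 3214.269/2 = 1607.1347; MSW = 500.356/21 = 23.8265
F = MSB/MSW = 67.4517
df = (2, 21)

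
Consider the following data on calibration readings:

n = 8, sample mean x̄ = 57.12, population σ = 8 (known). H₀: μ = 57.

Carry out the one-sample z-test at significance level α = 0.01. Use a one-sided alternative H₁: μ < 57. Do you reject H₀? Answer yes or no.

reject H₀: no

SE = σ/√n = 8/√8 = 2.8284
z = (x̄−μ₀)/SE = (57.12−57)/2.8284 = 0.0424
p-value (one-sided, H₁ less) = 0.51692
At α=0.01: p ≥ α → fail to reject H₀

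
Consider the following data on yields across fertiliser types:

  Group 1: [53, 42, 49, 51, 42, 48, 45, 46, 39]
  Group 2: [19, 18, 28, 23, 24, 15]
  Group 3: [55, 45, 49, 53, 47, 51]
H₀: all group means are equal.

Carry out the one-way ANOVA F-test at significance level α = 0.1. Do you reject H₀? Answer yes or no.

Group means [46.11, 21.17, 50.00], grand mean 40.095
SSB = Σnᵢ(x̄ᵢ−x̄)² = 3064.087; SSW = ΣΣ(x−x̄ᵢ)² = 349.722
MSB = 3064.087/2 = 1532.0437; MSW = 349.722/18 = 19.4290
F = MSB/MSW = 78.8534
df = (2, 18)
p-value (upper-tail) = 0.00000
At α=0.1: p < α → reject H₀

reject H₀: yes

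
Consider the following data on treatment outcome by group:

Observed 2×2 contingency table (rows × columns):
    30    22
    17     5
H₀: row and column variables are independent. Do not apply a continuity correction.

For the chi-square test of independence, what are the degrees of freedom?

degrees of freedom = 1

df = (r−1)(c−1) = (2−1)·(2−1) = 1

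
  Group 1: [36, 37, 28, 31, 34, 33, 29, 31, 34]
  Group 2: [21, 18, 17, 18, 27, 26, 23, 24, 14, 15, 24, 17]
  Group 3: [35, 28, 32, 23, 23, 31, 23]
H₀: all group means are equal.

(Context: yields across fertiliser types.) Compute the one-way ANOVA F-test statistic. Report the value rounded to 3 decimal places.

test statistic = 22.825

Group means [32.56, 20.33, 27.86], grand mean 26.143
SSB = Σnᵢ(x̄ᵢ−x̄)² = 795.683; SSW = ΣΣ(x−x̄ᵢ)² = 435.746
MSB = 795.683/2 = 397.8413; MSW = 435.746/25 = 17.4298
F = MSB/MSW = 22.8253
df = (2, 25)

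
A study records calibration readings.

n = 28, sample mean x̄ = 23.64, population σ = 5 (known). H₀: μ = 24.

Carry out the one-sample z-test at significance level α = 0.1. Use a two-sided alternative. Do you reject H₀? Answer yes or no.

SE = σ/√n = 5/√28 = 0.9449
z = (x̄−μ₀)/SE = (23.64−24)/0.9449 = -0.3810
p-value (two-sided) = 0.70321
At α=0.1: p ≥ α → fail to reject H₀

reject H₀: no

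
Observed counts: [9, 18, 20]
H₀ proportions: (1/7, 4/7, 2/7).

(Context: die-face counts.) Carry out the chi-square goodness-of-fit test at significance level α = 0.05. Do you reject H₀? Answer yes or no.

n = 47; E_i = n·p_i = [6.71, 26.86, 13.43]
χ² = (9−6.71)²/6.71 + (18−26.86)²/26.86 + (20−13.43)²/13.43 = 6.9149
df = 2
p-value (upper-tail) = 0.03151
At α=0.05: p < α → reject H₀

reject H₀: yes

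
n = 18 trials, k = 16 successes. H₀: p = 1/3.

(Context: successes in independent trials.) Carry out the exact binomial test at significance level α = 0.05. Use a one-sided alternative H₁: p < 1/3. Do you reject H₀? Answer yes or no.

Exact binomial: n=18, k=16, p₀=1/3=0.3333
P(X≤16) from Σ C(n,i)·p₀^i·(1−p₀)^(n−i)
p-value (one-sided, H₁ less) = 1.00000
At α=0.05: p ≥ α → fail to reject H₀

reject H₀: no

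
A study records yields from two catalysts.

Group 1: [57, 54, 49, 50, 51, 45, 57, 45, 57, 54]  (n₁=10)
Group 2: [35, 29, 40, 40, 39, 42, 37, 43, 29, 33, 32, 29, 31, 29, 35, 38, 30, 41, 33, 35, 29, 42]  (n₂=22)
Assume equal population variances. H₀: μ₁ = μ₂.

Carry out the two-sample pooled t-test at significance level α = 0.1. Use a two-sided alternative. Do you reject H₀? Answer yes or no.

reject H₀: yes

x̄₁=51.900, s₁=4.654, n₁=10
x̄₂=35.045, s₂=4.952, n₂=22
s_p² = [9·4.654² + 21·4.952²]/30 = 23.6618
SE = √(s_p²·(1/10+1/22)) = 1.8552
t = (51.900−35.045)/1.8552 = 9.0851
df = 30
p-value (two-sided) = 0.00000
At α=0.1: p < α → reject H₀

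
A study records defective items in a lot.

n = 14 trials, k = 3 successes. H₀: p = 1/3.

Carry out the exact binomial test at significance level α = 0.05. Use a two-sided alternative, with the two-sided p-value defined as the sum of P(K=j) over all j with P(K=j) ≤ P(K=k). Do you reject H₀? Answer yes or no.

reject H₀: no

Exact binomial: n=14, k=3, p₀=1/3=0.3333
P(X=j) = C(n,j)·p₀^j·(1−p₀)^(n−j); p = Σ P(X=j) over j with P(X=j) ≤ P(X=3)
p-value (two-sided) = 0.41066
At α=0.05: p ≥ α → fail to reject H₀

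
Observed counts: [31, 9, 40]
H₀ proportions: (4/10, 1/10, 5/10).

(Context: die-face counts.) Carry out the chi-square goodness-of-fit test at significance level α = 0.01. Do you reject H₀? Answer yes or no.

reject H₀: no

n = 80; E_i = n·p_i = [32.00, 8.00, 40.00]
χ² = (31−32.00)²/32.00 + (9−8.00)²/8.00 + (40−40.00)²/40.00 = 0.1562
df = 2
p-value (upper-tail) = 0.92485
At α=0.01: p ≥ α → fail to reject H₀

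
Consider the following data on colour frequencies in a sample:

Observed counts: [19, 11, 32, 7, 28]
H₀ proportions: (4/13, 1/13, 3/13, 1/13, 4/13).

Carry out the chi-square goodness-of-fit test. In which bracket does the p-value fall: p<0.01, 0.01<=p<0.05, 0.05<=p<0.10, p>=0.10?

p-value bracket: 0.01<=p<0.05

n = 97; E_i = n·p_i = [29.85, 7.46, 22.38, 7.46, 29.85]
χ² = (19−29.85)²/29.85 + (11−7.46)²/7.46 + (32−22.38)²/22.38 + (7−7.46)²/7.46 + (28−29.85)²/29.85 = 9.8926
df = 4
p-value (upper-tail) = 0.04228
→ bracket: 0.01<=p<0.05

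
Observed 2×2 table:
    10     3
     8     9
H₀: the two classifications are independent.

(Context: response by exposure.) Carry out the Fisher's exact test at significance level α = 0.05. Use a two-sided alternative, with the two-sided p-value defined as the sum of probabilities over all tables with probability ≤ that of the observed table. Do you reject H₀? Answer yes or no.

reject H₀: no

Margins: r₁=13, r₂=17, c₁=18, c₂=12, n=30
p_obs = C(13,10)·C(17,8)/C(30,18); sum pmf over tables with pmf ≤ p_obs
p-value (two-sided) = 0.14135
At α=0.05: p ≥ α → fail to reject H₀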